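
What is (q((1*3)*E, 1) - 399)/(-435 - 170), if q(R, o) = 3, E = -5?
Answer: 36/55 ≈ 0.65455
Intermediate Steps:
(q((1*3)*E, 1) - 399)/(-435 - 170) = (3 - 399)/(-435 - 170) = -396/(-605) = -396*(-1/605) = 36/55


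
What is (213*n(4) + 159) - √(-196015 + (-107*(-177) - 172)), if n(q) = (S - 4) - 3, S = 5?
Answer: -267 - 4*I*√11078 ≈ -267.0 - 421.01*I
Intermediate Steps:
n(q) = -2 (n(q) = (5 - 4) - 3 = 1 - 3 = -2)
(213*n(4) + 159) - √(-196015 + (-107*(-177) - 172)) = (213*(-2) + 159) - √(-196015 + (-107*(-177) - 172)) = (-426 + 159) - √(-196015 + (18939 - 172)) = -267 - √(-196015 + 18767) = -267 - √(-177248) = -267 - 4*I*√11078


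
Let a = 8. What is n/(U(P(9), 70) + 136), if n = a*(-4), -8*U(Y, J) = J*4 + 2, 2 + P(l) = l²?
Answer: -128/403 ≈ -0.31762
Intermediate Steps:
P(l) = -2 + l²
U(Y, J) = -¼ - J/2 (U(Y, J) = -(J*4 + 2)/8 = -(4*J + 2)/8 = -(2 + 4*J)/8 = -¼ - J/2)
n = -32 (n = 8*(-4) = -32)
n/(U(P(9), 70) + 136) = -32/((-¼ - ½*70) + 136) = -32/((-¼ - 35) + 136) = -32/(-141/4 + 136) = -32/(403/4) = (4/403)*(-32) = -128/403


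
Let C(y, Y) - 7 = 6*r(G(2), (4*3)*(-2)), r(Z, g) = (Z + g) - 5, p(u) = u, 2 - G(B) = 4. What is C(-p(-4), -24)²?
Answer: 32041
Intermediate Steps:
G(B) = -2 (G(B) = 2 - 1*4 = 2 - 4 = -2)
r(Z, g) = -5 + Z + g
C(y, Y) = -179 (C(y, Y) = 7 + 6*(-5 - 2 + (4*3)*(-2)) = 7 + 6*(-5 - 2 + 12*(-2)) = 7 + 6*(-5 - 2 - 24) = 7 + 6*(-31) = 7 - 186 = -179)
C(-p(-4), -24)² = (-179)² = 32041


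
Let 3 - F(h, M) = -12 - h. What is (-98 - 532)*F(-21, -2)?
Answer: 3780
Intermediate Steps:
F(h, M) = 15 + h (F(h, M) = 3 - (-12 - h) = 3 + (12 + h) = 15 + h)
(-98 - 532)*F(-21, -2) = (-98 - 532)*(15 - 21) = -630*(-6) = 3780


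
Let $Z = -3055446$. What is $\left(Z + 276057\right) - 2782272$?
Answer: $-5561661$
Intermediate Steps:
$\left(Z + 276057\right) - 2782272 = \left(-3055446 + 276057\right) - 2782272 = -2779389 - 2782272 = -5561661$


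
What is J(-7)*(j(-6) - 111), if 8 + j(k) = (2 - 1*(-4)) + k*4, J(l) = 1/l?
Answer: 137/7 ≈ 19.571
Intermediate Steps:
J(l) = 1/l
j(k) = -2 + 4*k (j(k) = -8 + ((2 - 1*(-4)) + k*4) = -8 + ((2 + 4) + 4*k) = -8 + (6 + 4*k) = -2 + 4*k)
J(-7)*(j(-6) - 111) = ((-2 + 4*(-6)) - 111)/(-7) = -((-2 - 24) - 111)/7 = -(-26 - 111)/7 = -⅐*(-137) = 137/7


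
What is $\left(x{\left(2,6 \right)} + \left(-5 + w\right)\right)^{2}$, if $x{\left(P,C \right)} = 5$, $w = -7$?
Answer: $49$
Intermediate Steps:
$\left(x{\left(2,6 \right)} + \left(-5 + w\right)\right)^{2} = \left(5 - 12\right)^{2} = \left(-7\right)^{2} = 49$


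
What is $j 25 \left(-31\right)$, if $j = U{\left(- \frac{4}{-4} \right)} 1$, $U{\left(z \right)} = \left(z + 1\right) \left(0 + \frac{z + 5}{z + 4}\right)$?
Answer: $-1860$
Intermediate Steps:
$U{\left(z \right)} = \frac{\left(1 + z\right) \left(5 + z\right)}{4 + z}$ ($U{\left(z \right)} = \left(1 + z\right) \left(0 + \frac{5 + z}{4 + z}\right) = \left(1 + z\right) \frac{5 + z}{4 + z} = \frac{\left(1 + z\right) \left(5 + z\right)}{4 + z}$)
$j = \frac{12}{5}$ ($j = \frac{5 + \left(- \frac{4}{-4}\right)^{2} + 6 \left(- \frac{4}{-4}\right)}{4 - \frac{4}{-4}} \cdot 1 = \frac{5 + \left(\left(-4\right) \left(- \frac{1}{4}\right)\right)^{2} + 6 \left(\left(-4\right) \left(- \frac{1}{4}\right)\right)}{4 - -1} \cdot 1 = \frac{5 + 1^{2} + 6 \cdot 1}{4 + 1} \cdot 1 = \frac{5 + 1 + 6}{5} \cdot 1 = \frac{1}{5} \cdot 12 \cdot 1 = \frac{12}{5} \cdot 1 = \frac{12}{5} \approx 2.4$)
$j 25 \left(-31\right) = \frac{12}{5} \cdot 25 \left(-31\right) = 60 \left(-31\right) = -1860$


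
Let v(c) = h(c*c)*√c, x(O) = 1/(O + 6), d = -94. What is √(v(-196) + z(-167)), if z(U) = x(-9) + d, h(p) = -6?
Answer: √(-849 - 756*I)/3 ≈ 3.9987 - 10.503*I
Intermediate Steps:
x(O) = 1/(6 + O)
v(c) = -6*√c
z(U) = -283/3 (z(U) = 1/(6 - 9) - 94 = 1/(-3) - 94 = -⅓ - 94 = -283/3)
√(v(-196) + z(-167)) = √(-84*I - 283/3) = √(-283/3 - 84*I)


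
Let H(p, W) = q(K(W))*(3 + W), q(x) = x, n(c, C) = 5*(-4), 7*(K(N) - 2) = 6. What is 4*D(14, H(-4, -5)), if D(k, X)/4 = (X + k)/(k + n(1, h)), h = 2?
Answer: -464/21 ≈ -22.095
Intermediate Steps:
K(N) = 20/7 (K(N) = 2 + (1/7)*6 = 2 + 6/7 = 20/7)
n(c, C) = -20
H(p, W) = 60/7 + 20*W/7 (H(p, W) = 20*(3 + W)/7 = 60/7 + 20*W/7)
D(k, X) = 4*(X + k)/(-20 + k) (D(k, X) = 4*((X + k)/(k - 20)) = 4*((X + k)/(-20 + k)) = 4*(X + k)/(-20 + k))
4*D(14, H(-4, -5)) = 4*(4*((60/7 + (20/7)*(-5)) + 14)/(-20 + 14)) = 4*(4*((60/7 - 100/7) + 14)/(-6)) = 4*(4*(-1/6)*(-40/7 + 14)) = 4*(4*(-1/6)*(58/7)) = 4*(-116/21) = -464/21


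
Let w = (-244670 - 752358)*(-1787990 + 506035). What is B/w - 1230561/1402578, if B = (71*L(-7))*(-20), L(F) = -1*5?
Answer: -8737974533242113/9959433886237054 ≈ -0.87736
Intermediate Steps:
L(F) = -5
B = 7100 (B = (71*(-5))*(-20) = -355*(-20) = 7100)
w = 1278145029740 (w = -997028*(-1281955) = 1278145029740)
B/w - 1230561/1402578 = 7100/1278145029740 - 1230561/1402578 = 7100*(1/1278145029740) - 1230561*1/1402578 = 355/63907251487 - 136729/155842 = -8737974533242113/9959433886237054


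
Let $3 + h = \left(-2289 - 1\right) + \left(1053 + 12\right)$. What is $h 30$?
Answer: $-36840$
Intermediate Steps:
$h = -1228$ ($h = -3 + \left(\left(-2289 - 1\right) + \left(1053 + 12\right)\right) = -3 + \left(-2290 + 1065\right) = -3 - 1225 = -1228$)
$h 30 = \left(-1228\right) 30 = -36840$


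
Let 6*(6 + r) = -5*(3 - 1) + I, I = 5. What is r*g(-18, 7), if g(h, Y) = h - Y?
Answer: 1025/6 ≈ 170.83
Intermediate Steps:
r = -41/6 (r = -6 + (-5*(3 - 1) + 5)/6 = -6 + (-5*2 + 5)/6 = -6 + (-10 + 5)/6 = -6 + (⅙)*(-5) = -6 - ⅚ = -41/6 ≈ -6.8333)
r*g(-18, 7) = -41*(-18 - 1*7)/6 = -41*(-18 - 7)/6 = -41/6*(-25) = 1025/6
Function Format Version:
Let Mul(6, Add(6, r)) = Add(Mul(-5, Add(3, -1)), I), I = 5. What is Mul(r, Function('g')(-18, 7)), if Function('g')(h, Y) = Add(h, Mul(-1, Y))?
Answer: Rational(1025, 6) ≈ 170.83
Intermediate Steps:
r = Rational(-41, 6) (r = Add(-6, Mul(Rational(1, 6), Add(Mul(-5, Add(3, -1)), 5))) = Add(-6, Mul(Rational(1, 6), Add(Mul(-5, 2), 5))) = Add(-6, Mul(Rational(1, 6), Add(-10, 5))) = Add(-6, Mul(Rational(1, 6), -5)) = Add(-6, Rational(-5, 6)) = Rational(-41, 6) ≈ -6.8333)
Mul(r, Function('g')(-18, 7)) = Mul(Rational(-41, 6), Add(-18, Mul(-1, 7))) = Mul(Rational(-41, 6), Add(-18, -7)) = Mul(Rational(-41, 6), -25) = Rational(1025, 6)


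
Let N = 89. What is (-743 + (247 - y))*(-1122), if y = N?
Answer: 656370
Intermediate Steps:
y = 89
(-743 + (247 - y))*(-1122) = (-743 + (247 - 1*89))*(-1122) = (-743 + (247 - 89))*(-1122) = (-743 + 158)*(-1122) = -585*(-1122) = 656370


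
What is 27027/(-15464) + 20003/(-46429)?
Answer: -1564162975/717978056 ≈ -2.1786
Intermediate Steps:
27027/(-15464) + 20003/(-46429) = 27027*(-1/15464) + 20003*(-1/46429) = -27027/15464 - 20003/46429 = -1564162975/717978056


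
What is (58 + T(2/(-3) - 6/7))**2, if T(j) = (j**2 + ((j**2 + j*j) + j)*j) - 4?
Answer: 228069284356/85766121 ≈ 2659.2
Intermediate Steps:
T(j) = -4 + j**2 + j*(j + 2*j**2) (T(j) = (j**2 + ((j**2 + j**2) + j)*j) - 4 = (j**2 + (2*j**2 + j)*j) - 4 = (j**2 + (j + 2*j**2)*j) - 4 = (j**2 + j*(j + 2*j**2)) - 4 = -4 + j**2 + j*(j + 2*j**2))
(58 + T(2/(-3) - 6/7))**2 = (58 + (-4 + 2*(2/(-3) - 6/7)**2 + 2*(2/(-3) - 6/7)**3))**2 = (58 + (-4 + 2*(2*(-1/3) - 6*1/7)**2 + 2*(2*(-1/3) - 6*1/7)**3))**2 = (58 + (-4 + 2*(-2/3 - 6/7)**2 + 2*(-2/3 - 6/7)**3))**2 = (58 + (-4 + 2*(-32/21)**2 + 2*(-32/21)**3))**2 = (58 + (-4 + 2*(1024/441) + 2*(-32768/9261)))**2 = (58 + (-4 + 2048/441 - 65536/9261))**2 = (58 - 59572/9261)**2 = (477566/9261)**2 = 228069284356/85766121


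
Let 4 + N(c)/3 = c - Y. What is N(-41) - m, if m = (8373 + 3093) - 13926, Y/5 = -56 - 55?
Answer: 3990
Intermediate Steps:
Y = -555 (Y = 5*(-56 - 55) = 5*(-111) = -555)
m = -2460 (m = 11466 - 13926 = -2460)
N(c) = 1653 + 3*c (N(c) = -12 + 3*(c - 1*(-555)) = -12 + 3*(c + 555) = -12 + 3*(555 + c) = -12 + (1665 + 3*c) = 1653 + 3*c)
N(-41) - m = (1653 + 3*(-41)) - 1*(-2460) = (1653 - 123) + 2460 = 1530 + 2460 = 3990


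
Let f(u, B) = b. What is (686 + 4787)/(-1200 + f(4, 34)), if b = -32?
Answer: -5473/1232 ≈ -4.4424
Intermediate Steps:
f(u, B) = -32
(686 + 4787)/(-1200 + f(4, 34)) = (686 + 4787)/(-1200 - 32) = 5473/(-1232) = 5473*(-1/1232) = -5473/1232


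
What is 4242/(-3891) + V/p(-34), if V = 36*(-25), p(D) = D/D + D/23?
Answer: 26832346/14267 ≈ 1880.7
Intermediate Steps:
p(D) = 1 + D/23 (p(D) = 1 + D*(1/23) = 1 + D/23)
V = -900
4242/(-3891) + V/p(-34) = 4242/(-3891) - 900/(1 + (1/23)*(-34)) = 4242*(-1/3891) - 900/(1 - 34/23) = -1414/1297 - 900/(-11/23) = -1414/1297 - 900*(-23/11) = -1414/1297 + 20700/11 = 26832346/14267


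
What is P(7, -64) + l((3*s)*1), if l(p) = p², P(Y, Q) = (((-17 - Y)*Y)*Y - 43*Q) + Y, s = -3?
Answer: 1664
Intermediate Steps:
P(Y, Q) = Y - 43*Q + Y²*(-17 - Y) (P(Y, Q) = ((Y*(-17 - Y))*Y - 43*Q) + Y = (Y²*(-17 - Y) - 43*Q) + Y = (-43*Q + Y²*(-17 - Y)) + Y = Y - 43*Q + Y²*(-17 - Y))
P(7, -64) + l((3*s)*1) = (7 - 1*7³ - 43*(-64) - 17*7²) + ((3*(-3))*1)² = (7 - 1*343 + 2752 - 17*49) + (-9*1)² = (7 - 343 + 2752 - 833) + (-9)² = 1583 + 81 = 1664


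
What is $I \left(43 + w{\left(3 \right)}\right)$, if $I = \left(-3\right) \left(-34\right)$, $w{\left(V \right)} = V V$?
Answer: $5304$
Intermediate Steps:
$w{\left(V \right)} = V^{2}$
$I = 102$
$I \left(43 + w{\left(3 \right)}\right) = 102 \left(43 + 3^{2}\right) = 102 \left(43 + 9\right) = 102 \cdot 52 = 5304$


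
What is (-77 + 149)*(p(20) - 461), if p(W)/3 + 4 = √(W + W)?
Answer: -34056 + 432*√10 ≈ -32690.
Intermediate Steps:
p(W) = -12 + 3*√2*√W (p(W) = -12 + 3*√(W + W) = -12 + 3*√(2*W) = -12 + 3*(√2*√W) = -12 + 3*√2*√W)
(-77 + 149)*(p(20) - 461) = (-77 + 149)*((-12 + 3*√2*√20) - 461) = 72*((-12 + 3*√2*(2*√5)) - 461) = 72*((-12 + 6*√10) - 461) = 72*(-473 + 6*√10) = -34056 + 432*√10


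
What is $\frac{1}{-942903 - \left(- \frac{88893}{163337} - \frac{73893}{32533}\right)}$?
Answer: $- \frac{5313842621}{5010423187451853} \approx -1.0606 \cdot 10^{-6}$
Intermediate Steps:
$\frac{1}{-942903 - \left(- \frac{88893}{163337} - \frac{73893}{32533}\right)} = \frac{1}{-942903 - - \frac{14961416910}{5313842621}} = \frac{1}{-942903 + \left(\frac{88893}{163337} + \frac{73893}{32533}\right)} = \frac{1}{-942903 + \frac{14961416910}{5313842621}} = \frac{1}{- \frac{5010423187451853}{5313842621}} = - \frac{5313842621}{5010423187451853}$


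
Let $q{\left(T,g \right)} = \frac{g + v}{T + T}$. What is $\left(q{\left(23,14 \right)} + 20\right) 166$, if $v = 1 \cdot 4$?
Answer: $\frac{77854}{23} \approx 3385.0$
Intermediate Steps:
$v = 4$
$q{\left(T,g \right)} = \frac{4 + g}{2 T}$ ($q{\left(T,g \right)} = \frac{g + 4}{T + T} = \frac{4 + g}{2 T}$)
$\left(q{\left(23,14 \right)} + 20\right) 166 = \left(\frac{4 + 14}{2 \cdot 23} + 20\right) 166 = \left(\frac{1}{2} \cdot \frac{1}{23} \cdot 18 + 20\right) 166 = \left(\frac{9}{23} + 20\right) 166 = \frac{469}{23} \cdot 166 = \frac{77854}{23}$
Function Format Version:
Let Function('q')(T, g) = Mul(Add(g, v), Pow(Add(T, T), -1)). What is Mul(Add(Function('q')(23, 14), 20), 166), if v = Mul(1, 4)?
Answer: Rational(77854, 23) ≈ 3385.0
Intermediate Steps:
v = 4
Function('q')(T, g) = Mul(Rational(1, 2), Pow(T, -1), Add(4, g)) (Function('q')(T, g) = Mul(Add(g, 4), Pow(Add(T, T), -1)) = Mul(Add(4, g), Pow(Mul(2, T), -1)) = Mul(Add(4, g), Mul(Rational(1, 2), Pow(T, -1))) = Mul(Rational(1, 2), Pow(T, -1), Add(4, g)))
Mul(Add(Function('q')(23, 14), 20), 166) = Mul(Add(Mul(Rational(1, 2), Pow(23, -1), Add(4, 14)), 20), 166) = Mul(Add(Mul(Rational(1, 2), Rational(1, 23), 18), 20), 166) = Mul(Add(Rational(9, 23), 20), 166) = Mul(Rational(469, 23), 166) = Rational(77854, 23)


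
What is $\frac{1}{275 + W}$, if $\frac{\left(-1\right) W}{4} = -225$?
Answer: $\frac{1}{1175} \approx 0.00085106$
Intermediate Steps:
$W = 900$ ($W = \left(-4\right) \left(-225\right) = 900$)
$\frac{1}{275 + W} = \frac{1}{275 + 900} = \frac{1}{1175}$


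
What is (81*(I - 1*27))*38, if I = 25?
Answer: -6156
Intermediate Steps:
(81*(I - 1*27))*38 = (81*(25 - 1*27))*38 = (81*(25 - 27))*38 = (81*(-2))*38 = -162*38 = -6156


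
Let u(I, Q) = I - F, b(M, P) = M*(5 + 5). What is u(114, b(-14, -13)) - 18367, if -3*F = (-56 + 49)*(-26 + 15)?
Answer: -54682/3 ≈ -18227.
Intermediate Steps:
b(M, P) = 10*M (b(M, P) = M*10 = 10*M)
F = -77/3 (F = -(-56 + 49)*(-26 + 15)/3 = -(-7)*(-11)/3 = -1/3*77 = -77/3 ≈ -25.667)
u(I, Q) = 77/3 + I (u(I, Q) = I - 1*(-77/3) = I + 77/3 = 77/3 + I)
u(114, b(-14, -13)) - 18367 = (77/3 + 114) - 18367 = 419/3 - 18367 = -54682/3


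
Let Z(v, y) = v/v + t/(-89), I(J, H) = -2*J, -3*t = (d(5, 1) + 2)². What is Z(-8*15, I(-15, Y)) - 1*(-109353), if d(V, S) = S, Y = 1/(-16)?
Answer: 9732509/89 ≈ 1.0935e+5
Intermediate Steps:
Y = -1/16 ≈ -0.062500
t = -3 (t = -(1 + 2)²/3 = -⅓*3² = -⅓*9 = -3)
Z(v, y) = 92/89 (Z(v, y) = v/v - 3/(-89) = 1 - 3*(-1/89) = 1 + 3/89 = 92/89)
Z(-8*15, I(-15, Y)) - 1*(-109353) = 92/89 - 1*(-109353) = 92/89 + 109353 = 9732509/89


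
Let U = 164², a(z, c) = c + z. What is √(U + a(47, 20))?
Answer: √26963 ≈ 164.20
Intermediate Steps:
U = 26896
√(U + a(47, 20)) = √(26896 + (20 + 47)) = √(26896 + 67) = √26963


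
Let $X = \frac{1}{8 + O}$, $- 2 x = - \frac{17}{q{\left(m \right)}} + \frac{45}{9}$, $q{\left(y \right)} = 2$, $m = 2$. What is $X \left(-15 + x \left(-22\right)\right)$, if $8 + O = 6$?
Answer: $- \frac{107}{12} \approx -8.9167$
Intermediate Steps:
$O = -2$ ($O = -8 + 6 = -2$)
$x = \frac{7}{4}$ ($x = - \frac{- \frac{17}{2} + \frac{45}{9}}{2} = - \frac{\left(-17\right) \frac{1}{2} + 45 \cdot \frac{1}{9}}{2} = - \frac{- \frac{17}{2} + 5}{2} = \left(- \frac{1}{2}\right) \left(- \frac{7}{2}\right) = \frac{7}{4} \approx 1.75$)
$X = \frac{1}{6}$ ($X = \frac{1}{8 - 2} = \frac{1}{6} \approx 0.16667$)
$X \left(-15 + x \left(-22\right)\right) = \frac{-15 + \frac{7}{4} \left(-22\right)}{6} = \frac{-15 - \frac{77}{2}}{6} = \frac{1}{6} \left(- \frac{107}{2}\right) = - \frac{107}{12}$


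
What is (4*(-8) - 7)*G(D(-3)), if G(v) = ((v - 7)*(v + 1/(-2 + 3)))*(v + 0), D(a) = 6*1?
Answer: 1638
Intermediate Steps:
D(a) = 6
G(v) = v*(1 + v)*(-7 + v) (G(v) = ((-7 + v)*(v + 1/1))*v = ((-7 + v)*(v + 1))*v = ((-7 + v)*(1 + v))*v = ((1 + v)*(-7 + v))*v = v*(1 + v)*(-7 + v))
(4*(-8) - 7)*G(D(-3)) = (4*(-8) - 7)*(6*(-7 + 6² - 6*6)) = (-32 - 7)*(6*(-7 + 36 - 36)) = -234*(-7) = -39*(-42) = 1638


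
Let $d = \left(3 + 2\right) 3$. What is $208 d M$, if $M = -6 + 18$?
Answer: $37440$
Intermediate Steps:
$d = 15$ ($d = 5 \cdot 3 = 15$)
$M = 12$
$208 d M = 208 \cdot 15 \cdot 12 = 3120 \cdot 12 = 37440$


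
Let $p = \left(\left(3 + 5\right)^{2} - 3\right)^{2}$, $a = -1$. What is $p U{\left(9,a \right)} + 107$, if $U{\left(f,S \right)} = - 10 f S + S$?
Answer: $331276$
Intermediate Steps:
$U{\left(f,S \right)} = S - 10 S f$ ($U{\left(f,S \right)} = - 10 S f + S = S - 10 S f$)
$p = 3721$ ($p = \left(8^{2} - 3\right)^{2} = \left(64 - 3\right)^{2} = 61^{2} = 3721$)
$p U{\left(9,a \right)} + 107 = 3721 \left(- (1 - 90)\right) + 107 = 3721 \left(\left(-1\right) \left(-89\right)\right) + 107 = 3721 \cdot 89 + 107 = 331169 + 107 = 331276$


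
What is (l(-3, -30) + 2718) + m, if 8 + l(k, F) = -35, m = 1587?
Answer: 4262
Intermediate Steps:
l(k, F) = -43 (l(k, F) = -8 - 35 = -43)
(l(-3, -30) + 2718) + m = (-43 + 2718) + 1587 = 2675 + 1587 = 4262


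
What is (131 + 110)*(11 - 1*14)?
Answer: -723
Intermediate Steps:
(131 + 110)*(11 - 1*14) = 241*(11 - 14) = 241*(-3) = -723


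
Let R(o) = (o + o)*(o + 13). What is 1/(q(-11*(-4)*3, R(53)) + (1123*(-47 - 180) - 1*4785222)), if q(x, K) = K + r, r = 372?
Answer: -1/5032775 ≈ -1.9870e-7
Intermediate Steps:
R(o) = 2*o*(13 + o) (R(o) = (2*o)*(13 + o) = 2*o*(13 + o))
q(x, K) = 372 + K (q(x, K) = K + 372 = 372 + K)
1/(q(-11*(-4)*3, R(53)) + (1123*(-47 - 180) - 1*4785222)) = 1/((372 + 2*53*(13 + 53)) + (1123*(-47 - 180) - 1*4785222)) = 1/((372 + 2*53*66) + (1123*(-227) - 4785222)) = 1/((372 + 6996) + (-254921 - 4785222)) = 1/(7368 - 5040143) = 1/(-5032775) = -1/5032775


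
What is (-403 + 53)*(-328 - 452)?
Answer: 273000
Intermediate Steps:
(-403 + 53)*(-328 - 452) = -350*(-780) = 273000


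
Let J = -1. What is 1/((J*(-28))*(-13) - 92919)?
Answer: -1/93283 ≈ -1.0720e-5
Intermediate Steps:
1/((J*(-28))*(-13) - 92919) = 1/(-1*(-28)*(-13) - 92919) = 1/(28*(-13) - 92919) = 1/(-364 - 92919) = 1/(-93283) = -1/93283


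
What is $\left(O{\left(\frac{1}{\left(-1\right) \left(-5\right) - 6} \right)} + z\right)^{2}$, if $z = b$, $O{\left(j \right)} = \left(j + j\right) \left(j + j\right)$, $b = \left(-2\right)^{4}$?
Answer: $400$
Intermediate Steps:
$b = 16$
$O{\left(j \right)} = 4 j^{2}$ ($O{\left(j \right)} = 2 j 2 j = 4 j^{2}$)
$z = 16$
$\left(O{\left(\frac{1}{\left(-1\right) \left(-5\right) - 6} \right)} + z\right)^{2} = \left(4 \left(\frac{1}{\left(-1\right) \left(-5\right) - 6}\right)^{2} + 16\right)^{2} = \left(4 \left(\frac{1}{5 - 6}\right)^{2} + 16\right)^{2} = \left(4 \left(\frac{1}{-1}\right)^{2} + 16\right)^{2} = \left(4 \left(-1\right)^{2} + 16\right)^{2} = \left(4 \cdot 1 + 16\right)^{2} = \left(4 + 16\right)^{2} = 20^{2} = 400$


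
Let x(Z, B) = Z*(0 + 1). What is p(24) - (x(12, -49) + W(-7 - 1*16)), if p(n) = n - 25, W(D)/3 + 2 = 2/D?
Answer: -155/23 ≈ -6.7391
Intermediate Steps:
W(D) = -6 + 6/D (W(D) = -6 + 3*(2/D) = -6 + 6/D)
x(Z, B) = Z (x(Z, B) = Z*1 = Z)
p(n) = -25 + n
p(24) - (x(12, -49) + W(-7 - 1*16)) = (-25 + 24) - (12 + (-6 + 6/(-7 - 1*16))) = -1 - (12 + (-6 + 6/(-7 - 16))) = -1 - (12 + (-6 + 6/(-23))) = -1 - (12 + (-6 + 6*(-1/23))) = -1 - (12 + (-6 - 6/23)) = -1 - (12 - 144/23) = -1 - 1*132/23 = -1 - 132/23 = -155/23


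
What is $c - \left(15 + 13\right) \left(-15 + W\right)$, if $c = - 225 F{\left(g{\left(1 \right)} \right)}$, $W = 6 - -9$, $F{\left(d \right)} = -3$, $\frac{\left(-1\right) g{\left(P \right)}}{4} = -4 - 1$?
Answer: $675$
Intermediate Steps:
$g{\left(P \right)} = 20$ ($g{\left(P \right)} = - 4 \left(-4 - 1\right) = \left(-4\right) \left(-5\right) = 20$)
$W = 15$ ($W = 6 + 9 = 15$)
$c = 675$ ($c = \left(-225\right) \left(-3\right) = 675$)
$c - \left(15 + 13\right) \left(-15 + W\right) = 675 - \left(15 + 13\right) \left(-15 + 15\right) = 675 - 28 \cdot 0 = 675 - 0 = 675 + 0 = 675$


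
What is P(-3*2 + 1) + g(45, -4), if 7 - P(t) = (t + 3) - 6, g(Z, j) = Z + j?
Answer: 56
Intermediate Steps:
P(t) = 10 - t (P(t) = 7 - ((t + 3) - 6) = 7 - ((3 + t) - 6) = 7 - (-3 + t) = 7 + (3 - t) = 10 - t)
P(-3*2 + 1) + g(45, -4) = (10 - (-3*2 + 1)) + (45 - 4) = (10 - (-6 + 1)) + 41 = (10 - 1*(-5)) + 41 = (10 + 5) + 41 = 15 + 41 = 56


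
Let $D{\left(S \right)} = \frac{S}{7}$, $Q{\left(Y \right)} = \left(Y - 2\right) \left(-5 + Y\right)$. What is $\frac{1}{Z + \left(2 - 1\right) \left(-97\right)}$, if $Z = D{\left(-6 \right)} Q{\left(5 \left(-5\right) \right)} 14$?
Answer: $- \frac{1}{9817} \approx -0.00010186$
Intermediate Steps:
$Q{\left(Y \right)} = \left(-5 + Y\right) \left(-2 + Y\right)$ ($Q{\left(Y \right)} = \left(-2 + Y\right) \left(-5 + Y\right) = \left(-5 + Y\right) \left(-2 + Y\right)$)
$D{\left(S \right)} = \frac{S}{7}$ ($D{\left(S \right)} = S \frac{1}{7} = \frac{S}{7}$)
$Z = -9720$ ($Z = \frac{1}{7} \left(-6\right) \left(10 + \left(5 \left(-5\right)\right)^{2} - 7 \cdot 5 \left(-5\right)\right) 14 = - \frac{6 \left(10 + \left(-25\right)^{2} - -175\right)}{7} \cdot 14 = - \frac{6 \left(10 + 625 + 175\right)}{7} \cdot 14 = \left(- \frac{6}{7}\right) 810 \cdot 14 = \left(- \frac{4860}{7}\right) 14 = -9720$)
$\frac{1}{Z + \left(2 - 1\right) \left(-97\right)} = \frac{1}{-9720 + \left(2 - 1\right) \left(-97\right)} = \frac{1}{-9720 + 1 \left(-97\right)} = \frac{1}{-9720 - 97} = \frac{1}{-9817} = - \frac{1}{9817}$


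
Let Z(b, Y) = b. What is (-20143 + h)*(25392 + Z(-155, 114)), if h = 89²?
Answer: -308446614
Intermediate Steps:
h = 7921
(-20143 + h)*(25392 + Z(-155, 114)) = (-20143 + 7921)*(25392 - 155) = -12222*25237 = -308446614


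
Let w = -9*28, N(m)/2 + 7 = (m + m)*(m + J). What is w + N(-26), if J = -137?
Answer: 16686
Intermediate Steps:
N(m) = -14 + 4*m*(-137 + m) (N(m) = -14 + 2*((m + m)*(m - 137)) = -14 + 2*((2*m)*(-137 + m)) = -14 + 2*(2*m*(-137 + m)) = -14 + 4*m*(-137 + m))
w = -252
w + N(-26) = -252 + (-14 - 548*(-26) + 4*(-26)²) = -252 + (-14 + 14248 + 4*676) = -252 + (-14 + 14248 + 2704) = -252 + 16938 = 16686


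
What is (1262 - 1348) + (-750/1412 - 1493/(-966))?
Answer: -14489962/170499 ≈ -84.986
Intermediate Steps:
(1262 - 1348) + (-750/1412 - 1493/(-966)) = -86 + (-750*1/1412 - 1493*(-1/966)) = -86 + (-375/706 + 1493/966) = -86 + 172952/170499 = -14489962/170499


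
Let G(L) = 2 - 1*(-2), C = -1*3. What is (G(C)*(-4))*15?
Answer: -240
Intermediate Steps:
C = -3
G(L) = 4 (G(L) = 2 + 2 = 4)
(G(C)*(-4))*15 = (4*(-4))*15 = -16*15 = -240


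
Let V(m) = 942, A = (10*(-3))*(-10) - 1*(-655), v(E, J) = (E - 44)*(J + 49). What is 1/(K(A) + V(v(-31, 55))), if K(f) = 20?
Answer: 1/962 ≈ 0.0010395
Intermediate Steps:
v(E, J) = (-44 + E)*(49 + J)
A = 955 (A = -30*(-10) + 655 = 300 + 655 = 955)
1/(K(A) + V(v(-31, 55))) = 1/(20 + 942) = 1/962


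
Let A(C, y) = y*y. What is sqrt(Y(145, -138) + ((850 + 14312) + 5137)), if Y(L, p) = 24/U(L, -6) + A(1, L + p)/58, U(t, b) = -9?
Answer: sqrt(614517366)/174 ≈ 142.47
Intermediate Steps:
A(C, y) = y**2
Y(L, p) = -8/3 + (L + p)**2/58 (Y(L, p) = 24/(-9) + (L + p)**2/58 = 24*(-1/9) + (L + p)**2*(1/58) = -8/3 + (L + p)**2/58)
sqrt(Y(145, -138) + ((850 + 14312) + 5137)) = sqrt((-8/3 + (145 - 138)**2/58) + ((850 + 14312) + 5137)) = sqrt((-8/3 + (1/58)*7**2) + (15162 + 5137)) = sqrt((-8/3 + (1/58)*49) + 20299) = sqrt((-8/3 + 49/58) + 20299) = sqrt(-317/174 + 20299) = sqrt(3531709/174) = sqrt(614517366)/174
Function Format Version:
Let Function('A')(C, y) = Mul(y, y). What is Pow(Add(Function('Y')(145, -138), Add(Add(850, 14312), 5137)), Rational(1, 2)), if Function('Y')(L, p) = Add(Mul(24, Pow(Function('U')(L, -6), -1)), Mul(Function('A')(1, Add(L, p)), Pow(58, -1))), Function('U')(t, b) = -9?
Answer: Mul(Rational(1, 174), Pow(614517366, Rational(1, 2))) ≈ 142.47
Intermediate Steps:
Function('A')(C, y) = Pow(y, 2)
Function('Y')(L, p) = Add(Rational(-8, 3), Mul(Rational(1, 58), Pow(Add(L, p), 2))) (Function('Y')(L, p) = Add(Mul(24, Pow(-9, -1)), Mul(Pow(Add(L, p), 2), Pow(58, -1))) = Add(Mul(24, Rational(-1, 9)), Mul(Pow(Add(L, p), 2), Rational(1, 58))) = Add(Rational(-8, 3), Mul(Rational(1, 58), Pow(Add(L, p), 2))))
Pow(Add(Function('Y')(145, -138), Add(Add(850, 14312), 5137)), Rational(1, 2)) = Pow(Add(Add(Rational(-8, 3), Mul(Rational(1, 58), Pow(Add(145, -138), 2))), Add(Add(850, 14312), 5137)), Rational(1, 2)) = Pow(Add(Add(Rational(-8, 3), Mul(Rational(1, 58), Pow(7, 2))), Add(15162, 5137)), Rational(1, 2)) = Pow(Add(Add(Rational(-8, 3), Mul(Rational(1, 58), 49)), 20299), Rational(1, 2)) = Pow(Add(Add(Rational(-8, 3), Rational(49, 58)), 20299), Rational(1, 2)) = Pow(Add(Rational(-317, 174), 20299), Rational(1, 2)) = Pow(Rational(3531709, 174), Rational(1, 2)) = Mul(Rational(1, 174), Pow(614517366, Rational(1, 2)))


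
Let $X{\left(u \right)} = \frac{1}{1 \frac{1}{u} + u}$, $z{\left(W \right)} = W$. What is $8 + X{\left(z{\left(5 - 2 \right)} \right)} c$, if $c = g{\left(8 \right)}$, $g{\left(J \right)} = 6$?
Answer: $\frac{49}{5} \approx 9.8$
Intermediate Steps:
$c = 6$
$X{\left(u \right)} = \frac{1}{u + \frac{1}{u}}$ ($X{\left(u \right)} = \frac{1}{\frac{1}{u} + u} = \frac{1}{u + \frac{1}{u}}$)
$8 + X{\left(z{\left(5 - 2 \right)} \right)} c = 8 + \frac{5 - 2}{1 + \left(5 - 2\right)^{2}} \cdot 6 = 8 + \frac{3}{1 + 3^{2}} \cdot 6 = 8 + \frac{3}{1 + 9} \cdot 6 = 8 + \frac{3}{10} \cdot 6 = 8 + \frac{9}{5} = \frac{49}{5}$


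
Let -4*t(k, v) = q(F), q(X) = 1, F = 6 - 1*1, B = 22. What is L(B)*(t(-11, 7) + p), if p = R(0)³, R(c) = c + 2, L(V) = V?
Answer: 341/2 ≈ 170.50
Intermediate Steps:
F = 5 (F = 6 - 1 = 5)
R(c) = 2 + c
t(k, v) = -¼ (t(k, v) = -¼*1 = -¼)
p = 8 (p = (2 + 0)³ = 2³ = 8)
L(B)*(t(-11, 7) + p) = 22*(-¼ + 8) = 22*(31/4) = 341/2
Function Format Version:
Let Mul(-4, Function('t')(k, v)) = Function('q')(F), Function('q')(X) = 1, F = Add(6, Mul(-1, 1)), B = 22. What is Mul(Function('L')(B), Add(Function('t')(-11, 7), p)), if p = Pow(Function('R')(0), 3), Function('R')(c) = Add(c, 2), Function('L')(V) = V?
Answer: Rational(341, 2) ≈ 170.50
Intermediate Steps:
F = 5 (F = Add(6, -1) = 5)
Function('R')(c) = Add(2, c)
Function('t')(k, v) = Rational(-1, 4) (Function('t')(k, v) = Mul(Rational(-1, 4), 1) = Rational(-1, 4))
p = 8 (p = Pow(Add(2, 0), 3) = Pow(2, 3) = 8)
Mul(Function('L')(B), Add(Function('t')(-11, 7), p)) = Mul(22, Add(Rational(-1, 4), 8)) = Mul(22, Rational(31, 4)) = Rational(341, 2)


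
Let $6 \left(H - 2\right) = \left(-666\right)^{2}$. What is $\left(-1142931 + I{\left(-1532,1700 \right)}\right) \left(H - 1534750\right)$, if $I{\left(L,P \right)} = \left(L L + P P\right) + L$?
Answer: $-5978503145142$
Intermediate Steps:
$H = 73928$ ($H = 2 + \frac{\left(-666\right)^{2}}{6} = 2 + \frac{1}{6} \cdot 443556 = 2 + 73926 = 73928$)
$I{\left(L,P \right)} = L + L^{2} + P^{2}$ ($I{\left(L,P \right)} = \left(L^{2} + P^{2}\right) + L = L + L^{2} + P^{2}$)
$\left(-1142931 + I{\left(-1532,1700 \right)}\right) \left(H - 1534750\right) = \left(-1142931 + \left(-1532 + \left(-1532\right)^{2} + 1700^{2}\right)\right) \left(73928 - 1534750\right) = \left(-1142931 + \left(-1532 + 2347024 + 2890000\right)\right) \left(-1460822\right) = \left(-1142931 + 5235492\right) \left(-1460822\right) = 4092561 \left(-1460822\right) = -5978503145142$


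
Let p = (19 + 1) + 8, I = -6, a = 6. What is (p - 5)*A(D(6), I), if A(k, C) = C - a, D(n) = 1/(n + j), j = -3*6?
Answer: -276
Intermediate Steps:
j = -18
D(n) = 1/(-18 + n) (D(n) = 1/(n - 18) = 1/(-18 + n))
p = 28 (p = 20 + 8 = 28)
A(k, C) = -6 + C (A(k, C) = C - 1*6 = C - 6 = -6 + C)
(p - 5)*A(D(6), I) = (28 - 5)*(-6 - 6) = 23*(-12) = -276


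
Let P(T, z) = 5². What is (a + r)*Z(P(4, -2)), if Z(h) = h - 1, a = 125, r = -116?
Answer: 216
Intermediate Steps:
P(T, z) = 25
Z(h) = -1 + h
(a + r)*Z(P(4, -2)) = (125 - 116)*(-1 + 25) = 9*24 = 216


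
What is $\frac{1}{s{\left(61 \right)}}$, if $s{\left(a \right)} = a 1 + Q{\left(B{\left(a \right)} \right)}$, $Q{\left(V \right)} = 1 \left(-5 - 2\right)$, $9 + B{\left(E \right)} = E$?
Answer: $\frac{1}{54} \approx 0.018519$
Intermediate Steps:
$B{\left(E \right)} = -9 + E$
$Q{\left(V \right)} = -7$ ($Q{\left(V \right)} = 1 \left(-7\right) = -7$)
$s{\left(a \right)} = -7 + a$ ($s{\left(a \right)} = a 1 - 7 = a - 7 = -7 + a$)
$\frac{1}{s{\left(61 \right)}} = \frac{1}{-7 + 61} = \frac{1}{54}$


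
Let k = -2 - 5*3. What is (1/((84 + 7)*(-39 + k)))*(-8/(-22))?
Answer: -1/14014 ≈ -7.1357e-5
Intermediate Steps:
k = -17 (k = -2 - 15 = -17)
(1/((84 + 7)*(-39 + k)))*(-8/(-22)) = (1/((84 + 7)*(-39 - 17)))*(-8/(-22)) = (1/(91*(-56)))*(-8*(-1/22)) = ((1/91)*(-1/56))*(4/11) = -1/5096*4/11 = -1/14014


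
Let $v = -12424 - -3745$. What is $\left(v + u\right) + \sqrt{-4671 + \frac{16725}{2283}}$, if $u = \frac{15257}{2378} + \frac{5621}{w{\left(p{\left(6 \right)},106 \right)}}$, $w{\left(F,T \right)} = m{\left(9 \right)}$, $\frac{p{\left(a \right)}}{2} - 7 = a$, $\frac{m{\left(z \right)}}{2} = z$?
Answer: $- \frac{89463638}{10701} + \frac{8 i \sqrt{42200494}}{761} \approx -8360.3 + 68.291 i$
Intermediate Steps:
$m{\left(z \right)} = 2 z$
$p{\left(a \right)} = 14 + 2 a$
$w{\left(F,T \right)} = 18$ ($w{\left(F,T \right)} = 2 \cdot 9 = 18$)
$v = -8679$ ($v = -12424 + 3745 = -8679$)
$u = \frac{3410341}{10701}$ ($u = \frac{15257}{2378} + \frac{5621}{18} = \frac{3410341}{10701} \approx 318.69$)
$\left(v + u\right) + \sqrt{-4671 + \frac{16725}{2283}} = \left(-8679 + \frac{3410341}{10701}\right) + \sqrt{-4671 + \frac{16725}{2283}} = - \frac{89463638}{10701} + \sqrt{-4671 + 16725 \cdot \frac{1}{2283}} = - \frac{89463638}{10701} + \sqrt{-4671 + \frac{5575}{761}} = - \frac{89463638}{10701} + \sqrt{- \frac{3549056}{761}} = - \frac{89463638}{10701} + \frac{8 i \sqrt{42200494}}{761}$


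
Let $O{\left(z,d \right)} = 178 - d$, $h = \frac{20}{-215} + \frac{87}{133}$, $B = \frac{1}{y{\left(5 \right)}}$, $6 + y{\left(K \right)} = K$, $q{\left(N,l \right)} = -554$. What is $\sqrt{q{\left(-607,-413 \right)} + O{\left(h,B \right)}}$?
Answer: $5 i \sqrt{15} \approx 19.365 i$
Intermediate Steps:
$y{\left(K \right)} = -6 + K$
$B = -1$ ($B = \frac{1}{-6 + 5} = \frac{1}{-1} = -1$)
$h = \frac{3209}{5719}$ ($h = 20 \left(- \frac{1}{215}\right) + 87 \cdot \frac{1}{133} = - \frac{4}{43} + \frac{87}{133} = \frac{3209}{5719} \approx 0.56111$)
$\sqrt{q{\left(-607,-413 \right)} + O{\left(h,B \right)}} = \sqrt{-554 + \left(178 - -1\right)} = \sqrt{-554 + \left(178 + 1\right)} = \sqrt{-554 + 179} = \sqrt{-375} = 5 i \sqrt{15}$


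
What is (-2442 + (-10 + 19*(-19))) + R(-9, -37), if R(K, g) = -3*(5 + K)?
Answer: -2801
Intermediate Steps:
R(K, g) = -15 - 3*K
(-2442 + (-10 + 19*(-19))) + R(-9, -37) = (-2442 + (-10 + 19*(-19))) + (-15 - 3*(-9)) = (-2442 + (-10 - 361)) + (-15 + 27) = (-2442 - 371) + 12 = -2813 + 12 = -2801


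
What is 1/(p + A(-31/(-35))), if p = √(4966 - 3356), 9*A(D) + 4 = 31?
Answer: -3/1601 + √1610/1601 ≈ 0.023189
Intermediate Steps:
A(D) = 3 (A(D) = -4/9 + (⅑)*31 = -4/9 + 31/9 = 3)
p = √1610 ≈ 40.125
1/(p + A(-31/(-35))) = 1/(√1610 + 3) = 1/(3 + √1610)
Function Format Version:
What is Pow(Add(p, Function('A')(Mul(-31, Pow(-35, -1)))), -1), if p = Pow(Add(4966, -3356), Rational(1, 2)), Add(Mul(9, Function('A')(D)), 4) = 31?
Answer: Add(Rational(-3, 1601), Mul(Rational(1, 1601), Pow(1610, Rational(1, 2)))) ≈ 0.023189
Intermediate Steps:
Function('A')(D) = 3 (Function('A')(D) = Add(Rational(-4, 9), Mul(Rational(1, 9), 31)) = Add(Rational(-4, 9), Rational(31, 9)) = 3)
p = Pow(1610, Rational(1, 2)) ≈ 40.125
Pow(Add(p, Function('A')(Mul(-31, Pow(-35, -1)))), -1) = Pow(Add(Pow(1610, Rational(1, 2)), 3), -1) = Pow(Add(3, Pow(1610, Rational(1, 2))), -1)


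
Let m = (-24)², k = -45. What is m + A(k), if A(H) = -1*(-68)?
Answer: 644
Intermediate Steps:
A(H) = 68
m = 576
m + A(k) = 576 + 68 = 644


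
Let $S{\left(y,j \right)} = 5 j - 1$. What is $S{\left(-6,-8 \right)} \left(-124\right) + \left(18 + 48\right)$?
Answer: $5150$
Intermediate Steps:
$S{\left(y,j \right)} = -1 + 5 j$
$S{\left(-6,-8 \right)} \left(-124\right) + \left(18 + 48\right) = \left(-1 + 5 \left(-8\right)\right) \left(-124\right) + \left(18 + 48\right) = \left(-1 - 40\right) \left(-124\right) + 66 = \left(-41\right) \left(-124\right) + 66 = 5084 + 66 = 5150$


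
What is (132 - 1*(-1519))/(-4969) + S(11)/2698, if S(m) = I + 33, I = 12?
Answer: -4230793/13406362 ≈ -0.31558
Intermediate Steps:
S(m) = 45 (S(m) = 12 + 33 = 45)
(132 - 1*(-1519))/(-4969) + S(11)/2698 = (132 - 1*(-1519))/(-4969) + 45/2698 = (132 + 1519)*(-1/4969) + 45*(1/2698) = 1651*(-1/4969) + 45/2698 = -1651/4969 + 45/2698 = -4230793/13406362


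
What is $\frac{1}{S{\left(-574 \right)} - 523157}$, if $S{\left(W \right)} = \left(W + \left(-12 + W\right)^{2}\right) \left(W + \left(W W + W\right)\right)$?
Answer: $\frac{1}{112557538459} \approx 8.8843 \cdot 10^{-12}$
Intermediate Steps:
$S{\left(W \right)} = \left(W + \left(-12 + W\right)^{2}\right) \left(W^{2} + 2 W\right)$ ($S{\left(W \right)} = \left(W + \left(-12 + W\right)^{2}\right) \left(W + \left(W^{2} + W\right)\right) = \left(W + \left(-12 + W\right)^{2}\right) \left(W + \left(W + W^{2}\right)\right) = \left(W + \left(-12 + W\right)^{2}\right) \left(W^{2} + 2 W\right)$)
$\frac{1}{S{\left(-574 \right)} - 523157} = \frac{1}{- 574 \left(288 + \left(-574\right)^{3} - 21 \left(-574\right)^{2} + 98 \left(-574\right)\right) - 523157} = \frac{1}{- 574 \left(288 - 189119224 - 6918996 - 56252\right) - 523157} = \frac{1}{\left(-574\right) \left(-196094184\right) - 523157} = \frac{1}{112558061616 - 523157} = \frac{1}{112557538459}$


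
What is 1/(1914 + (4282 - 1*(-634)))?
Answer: 1/6830 ≈ 0.00014641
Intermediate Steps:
1/(1914 + (4282 - 1*(-634))) = 1/(1914 + (4282 + 634)) = 1/(1914 + 4916) = 1/6830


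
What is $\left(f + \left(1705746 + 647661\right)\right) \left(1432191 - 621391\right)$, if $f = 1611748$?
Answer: $3214947674000$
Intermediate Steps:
$\left(f + \left(1705746 + 647661\right)\right) \left(1432191 - 621391\right) = \left(1611748 + \left(1705746 + 647661\right)\right) \left(1432191 - 621391\right) = \left(1611748 + 2353407\right) 810800 = 3965155 \cdot 810800 = 3214947674000$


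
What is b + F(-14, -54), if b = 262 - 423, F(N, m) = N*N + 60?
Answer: 95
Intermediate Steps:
F(N, m) = 60 + N**2 (F(N, m) = N**2 + 60 = 60 + N**2)
b = -161
b + F(-14, -54) = -161 + (60 + (-14)**2) = -161 + (60 + 196) = -161 + 256 = 95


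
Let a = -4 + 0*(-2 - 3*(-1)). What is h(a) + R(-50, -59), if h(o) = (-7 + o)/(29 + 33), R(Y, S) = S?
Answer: -3669/62 ≈ -59.177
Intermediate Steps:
a = -4 (a = -4 + 0*(-2 + 3) = -4 + 0*1 = -4 + 0 = -4)
h(o) = -7/62 + o/62 (h(o) = (-7 + o)/62 = (-7 + o)*(1/62) = -7/62 + o/62)
h(a) + R(-50, -59) = (-7/62 + (1/62)*(-4)) - 59 = (-7/62 - 2/31) - 59 = -11/62 - 59 = -3669/62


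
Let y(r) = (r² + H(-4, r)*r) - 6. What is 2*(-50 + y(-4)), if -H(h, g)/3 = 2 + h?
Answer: -128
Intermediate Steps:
H(h, g) = -6 - 3*h (H(h, g) = -3*(2 + h) = -6 - 3*h)
y(r) = -6 + r² + 6*r (y(r) = (r² + (-6 - 3*(-4))*r) - 6 = (r² + (-6 + 12)*r) - 6 = (r² + 6*r) - 6 = -6 + r² + 6*r)
2*(-50 + y(-4)) = 2*(-50 + (-6 + (-4)² + 6*(-4))) = 2*(-50 + (-6 + 16 - 24)) = 2*(-50 - 14) = 2*(-64) = -128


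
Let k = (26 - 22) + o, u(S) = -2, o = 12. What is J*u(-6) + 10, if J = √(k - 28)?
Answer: 10 - 4*I*√3 ≈ 10.0 - 6.9282*I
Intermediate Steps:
k = 16 (k = (26 - 22) + 12 = 4 + 12 = 16)
J = 2*I*√3 (J = √(16 - 28) = √(-12) = 2*I*√3 ≈ 3.4641*I)
J*u(-6) + 10 = (2*I*√3)*(-2) + 10 = -4*I*√3 + 10 = 10 - 4*I*√3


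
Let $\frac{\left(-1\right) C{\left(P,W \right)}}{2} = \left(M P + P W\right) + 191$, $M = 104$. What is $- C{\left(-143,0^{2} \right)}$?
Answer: $-29362$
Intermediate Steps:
$C{\left(P,W \right)} = -382 - 208 P - 2 P W$ ($C{\left(P,W \right)} = - 2 \left(\left(104 P + P W\right) + 191\right) = - 2 \left(191 + 104 P + P W\right) = -382 - 208 P - 2 P W$)
$- C{\left(-143,0^{2} \right)} = - (-382 - -29744 - - 286 \cdot 0^{2}) = - (-382 + 29744 - \left(-286\right) 0) = - (-382 + 29744 + 0) = \left(-1\right) 29362 = -29362$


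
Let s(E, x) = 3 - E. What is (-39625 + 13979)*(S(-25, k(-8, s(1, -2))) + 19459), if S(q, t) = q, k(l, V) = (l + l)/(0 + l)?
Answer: -498404364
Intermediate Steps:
k(l, V) = 2 (k(l, V) = (2*l)/l = 2)
(-39625 + 13979)*(S(-25, k(-8, s(1, -2))) + 19459) = (-39625 + 13979)*(-25 + 19459) = -25646*19434 = -498404364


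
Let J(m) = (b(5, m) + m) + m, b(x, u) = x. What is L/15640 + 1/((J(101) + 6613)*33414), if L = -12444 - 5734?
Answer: -20712329419/17820488136 ≈ -1.1623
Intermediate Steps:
L = -18178
J(m) = 5 + 2*m (J(m) = (5 + m) + m = 5 + 2*m)
L/15640 + 1/((J(101) + 6613)*33414) = -18178/15640 + 1/(((5 + 2*101) + 6613)*33414) = -18178*1/15640 + (1/33414)/((5 + 202) + 6613) = -9089/7820 + (1/33414)/(207 + 6613) = -9089/7820 + (1/33414)/6820 = -9089/7820 + (1/6820)*(1/33414) = -9089/7820 + 1/227883480 = -20712329419/17820488136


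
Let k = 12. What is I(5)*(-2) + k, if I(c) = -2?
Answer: 16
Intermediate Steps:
I(5)*(-2) + k = -2*(-2) + 12 = 4 + 12 = 16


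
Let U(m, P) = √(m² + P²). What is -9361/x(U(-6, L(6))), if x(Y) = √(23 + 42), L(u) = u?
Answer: -9361*√65/65 ≈ -1161.1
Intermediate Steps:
U(m, P) = √(P² + m²)
x(Y) = √65
-9361/x(U(-6, L(6))) = -9361*√65/65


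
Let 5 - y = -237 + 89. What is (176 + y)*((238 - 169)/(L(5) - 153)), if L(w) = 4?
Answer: -22701/149 ≈ -152.36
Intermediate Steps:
y = 153 (y = 5 - (-237 + 89) = 5 - 1*(-148) = 5 + 148 = 153)
(176 + y)*((238 - 169)/(L(5) - 153)) = (176 + 153)*((238 - 169)/(4 - 153)) = 329*(69/(-149)) = 329*(69*(-1/149)) = 329*(-69/149) = -22701/149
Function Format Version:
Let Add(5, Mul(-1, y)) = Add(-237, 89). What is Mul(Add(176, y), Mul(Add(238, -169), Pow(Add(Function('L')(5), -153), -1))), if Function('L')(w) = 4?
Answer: Rational(-22701, 149) ≈ -152.36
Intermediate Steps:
y = 153 (y = Add(5, Mul(-1, Add(-237, 89))) = Add(5, Mul(-1, -148)) = Add(5, 148) = 153)
Mul(Add(176, y), Mul(Add(238, -169), Pow(Add(Function('L')(5), -153), -1))) = Mul(Add(176, 153), Mul(Add(238, -169), Pow(Add(4, -153), -1))) = Mul(329, Mul(69, Pow(-149, -1))) = Mul(329, Mul(69, Rational(-1, 149))) = Mul(329, Rational(-69, 149)) = Rational(-22701, 149)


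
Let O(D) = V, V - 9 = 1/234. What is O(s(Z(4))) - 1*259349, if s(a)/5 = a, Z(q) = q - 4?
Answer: -60685559/234 ≈ -2.5934e+5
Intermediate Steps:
V = 2107/234 (V = 9 + 1/234 = 2107/234 ≈ 9.0043)
Z(q) = -4 + q
s(a) = 5*a
O(D) = 2107/234
O(s(Z(4))) - 1*259349 = 2107/234 - 1*259349 = 2107/234 - 259349 = -60685559/234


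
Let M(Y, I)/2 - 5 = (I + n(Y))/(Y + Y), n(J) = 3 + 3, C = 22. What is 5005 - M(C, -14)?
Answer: 54949/11 ≈ 4995.4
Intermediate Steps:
n(J) = 6
M(Y, I) = 10 + (6 + I)/Y (M(Y, I) = 10 + 2*((I + 6)/(Y + Y)) = 10 + 2*((6 + I)/((2*Y))) = 10 + 2*((6 + I)*(1/(2*Y))) = 10 + 2*((6 + I)/(2*Y)) = 10 + (6 + I)/Y)
5005 - M(C, -14) = 5005 - (6 - 14 + 10*22)/22 = 5005 - (6 - 14 + 220)/22 = 5005 - 212/22 = 5005 - 1*106/11 = 5005 - 106/11 = 54949/11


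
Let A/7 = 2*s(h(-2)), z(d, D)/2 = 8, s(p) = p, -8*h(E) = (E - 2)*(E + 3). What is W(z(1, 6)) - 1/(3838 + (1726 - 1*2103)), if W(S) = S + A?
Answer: 79602/3461 ≈ 23.000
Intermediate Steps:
h(E) = -(-2 + E)*(3 + E)/8 (h(E) = -(E - 2)*(E + 3)/8 = -(-2 + E)*(3 + E)/8)
z(d, D) = 16 (z(d, D) = 2*8 = 16)
A = 7 (A = 7*(2*(¾ - ⅛*(-2) - ⅛*(-2)²)) = 7*(2*(¾ + ¼ - ⅛*4)) = 7*(2*(¾ + ¼ - ½)) = 7*(2*(½)) = 7*1 = 7)
W(S) = 7 + S (W(S) = S + 7 = 7 + S)
W(z(1, 6)) - 1/(3838 + (1726 - 1*2103)) = (7 + 16) - 1/(3838 + (1726 - 1*2103)) = 23 - 1/(3838 + (1726 - 2103)) = 23 - 1/(3838 - 377) = 23 - 1/3461 = 79602/3461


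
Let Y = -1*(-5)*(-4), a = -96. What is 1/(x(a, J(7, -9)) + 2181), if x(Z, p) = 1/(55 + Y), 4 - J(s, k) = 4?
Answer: 35/76336 ≈ 0.00045850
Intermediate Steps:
Y = -20 (Y = 5*(-4) = -20)
J(s, k) = 0 (J(s, k) = 4 - 1*4 = 4 - 4 = 0)
x(Z, p) = 1/35 (x(Z, p) = 1/(55 - 20) = 1/35)
1/(x(a, J(7, -9)) + 2181) = 1/(1/35 + 2181) = 1/(76336/35) = 35/76336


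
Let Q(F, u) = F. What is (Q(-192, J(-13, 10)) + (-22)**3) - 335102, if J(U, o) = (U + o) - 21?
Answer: -345942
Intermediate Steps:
J(U, o) = -21 + U + o
(Q(-192, J(-13, 10)) + (-22)**3) - 335102 = (-192 + (-22)**3) - 335102 = (-192 - 10648) - 335102 = -10840 - 335102 = -345942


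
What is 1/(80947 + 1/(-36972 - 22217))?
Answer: 59189/4791171982 ≈ 1.2354e-5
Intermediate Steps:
1/(80947 + 1/(-36972 - 22217)) = 1/(80947 + 1/(-59189)) = 1/(80947 - 1/59189) = 1/(4791171982/59189) = 59189/4791171982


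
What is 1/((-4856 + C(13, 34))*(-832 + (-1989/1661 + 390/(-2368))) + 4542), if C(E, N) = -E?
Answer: 1966624/7988785386099 ≈ 2.4617e-7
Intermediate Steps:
1/((-4856 + C(13, 34))*(-832 + (-1989/1661 + 390/(-2368))) + 4542) = 1/((-4856 - 1*13)*(-832 + (-1989/1661 + 390/(-2368))) + 4542) = 1/((-4856 - 13)*(-832 + (-1989*1/1661 + 390*(-1/2368))) + 4542) = 1/(-4869*(-832 + (-1989/1661 - 195/1184)) + 4542) = 1/(-4869*(-832 - 2678871/1966624) + 4542) = 1/(-4869*(-1638910039/1966624) + 4542) = 1/(7979852979891/1966624 + 4542) = 1/(7988785386099/1966624) = 1966624/7988785386099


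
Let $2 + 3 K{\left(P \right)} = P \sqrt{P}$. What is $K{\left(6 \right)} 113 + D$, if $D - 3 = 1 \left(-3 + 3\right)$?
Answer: $- \frac{217}{3} + 226 \sqrt{6} \approx 481.25$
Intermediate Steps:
$K{\left(P \right)} = - \frac{2}{3} + \frac{P^{\frac{3}{2}}}{3}$ ($K{\left(P \right)} = - \frac{2}{3} + \frac{P \sqrt{P}}{3} = - \frac{2}{3} + \frac{P^{\frac{3}{2}}}{3}$)
$D = 3$ ($D = 3 + 1 \left(-3 + 3\right) = 3 + 1 \cdot 0 = 3 + 0 = 3$)
$K{\left(6 \right)} 113 + D = \left(- \frac{2}{3} + \frac{6^{\frac{3}{2}}}{3}\right) 113 + 3 = \left(- \frac{2}{3} + \frac{6 \sqrt{6}}{3}\right) 113 + 3 = \left(- \frac{2}{3} + 2 \sqrt{6}\right) 113 + 3 = \left(- \frac{226}{3} + 226 \sqrt{6}\right) + 3 = - \frac{217}{3} + 226 \sqrt{6}$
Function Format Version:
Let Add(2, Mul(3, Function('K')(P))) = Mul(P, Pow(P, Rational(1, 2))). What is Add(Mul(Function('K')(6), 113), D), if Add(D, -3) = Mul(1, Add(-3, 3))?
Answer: Add(Rational(-217, 3), Mul(226, Pow(6, Rational(1, 2)))) ≈ 481.25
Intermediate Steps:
Function('K')(P) = Add(Rational(-2, 3), Mul(Rational(1, 3), Pow(P, Rational(3, 2)))) (Function('K')(P) = Add(Rational(-2, 3), Mul(Rational(1, 3), Mul(P, Pow(P, Rational(1, 2))))) = Add(Rational(-2, 3), Mul(Rational(1, 3), Pow(P, Rational(3, 2)))))
D = 3 (D = Add(3, Mul(1, Add(-3, 3))) = Add(3, Mul(1, 0)) = Add(3, 0) = 3)
Add(Mul(Function('K')(6), 113), D) = Add(Mul(Add(Rational(-2, 3), Mul(Rational(1, 3), Pow(6, Rational(3, 2)))), 113), 3) = Add(Mul(Add(Rational(-2, 3), Mul(Rational(1, 3), Mul(6, Pow(6, Rational(1, 2))))), 113), 3) = Add(Mul(Add(Rational(-2, 3), Mul(2, Pow(6, Rational(1, 2)))), 113), 3) = Add(Add(Rational(-226, 3), Mul(226, Pow(6, Rational(1, 2)))), 3) = Add(Rational(-217, 3), Mul(226, Pow(6, Rational(1, 2))))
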